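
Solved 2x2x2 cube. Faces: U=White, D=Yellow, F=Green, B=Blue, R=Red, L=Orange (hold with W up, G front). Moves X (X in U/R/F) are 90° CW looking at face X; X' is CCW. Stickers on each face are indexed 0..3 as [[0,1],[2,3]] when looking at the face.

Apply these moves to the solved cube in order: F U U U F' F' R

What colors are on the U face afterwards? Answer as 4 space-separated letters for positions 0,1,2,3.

After move 1 (F): F=GGGG U=WWOO R=WRWR D=RRYY L=OYOY
After move 2 (U): U=OWOW F=WRGG R=BBWR B=OYBB L=GGOY
After move 3 (U): U=OOWW F=BBGG R=OYWR B=GGBB L=WROY
After move 4 (U): U=WOWO F=OYGG R=GGWR B=WRBB L=BBOY
After move 5 (F'): F=YGOG U=WOGW R=RGRR D=BYYY L=BOOW
After move 6 (F'): F=GGYO U=WORR R=YGBR D=OWYY L=BWOG
After move 7 (R): R=BYRG U=WGRO F=GWYY D=OBYW B=RROB
Query: U face = WGRO

Answer: W G R O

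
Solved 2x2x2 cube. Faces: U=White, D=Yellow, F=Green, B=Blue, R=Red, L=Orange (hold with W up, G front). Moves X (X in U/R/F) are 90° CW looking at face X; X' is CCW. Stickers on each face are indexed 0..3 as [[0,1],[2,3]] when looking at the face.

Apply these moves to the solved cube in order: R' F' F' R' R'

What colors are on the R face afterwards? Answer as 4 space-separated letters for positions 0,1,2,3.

Answer: R O R O

Derivation:
After move 1 (R'): R=RRRR U=WBWB F=GWGW D=YGYG B=YBYB
After move 2 (F'): F=WWGG U=WBRR R=GRYR D=OOYG L=OBOW
After move 3 (F'): F=WGWG U=WBGY R=OROR D=BWYG L=OROR
After move 4 (R'): R=RROO U=WYGY F=WBWY D=BGYG B=GBWB
After move 5 (R'): R=RORO U=WWGG F=WYWY D=BBYY B=GBGB
Query: R face = RORO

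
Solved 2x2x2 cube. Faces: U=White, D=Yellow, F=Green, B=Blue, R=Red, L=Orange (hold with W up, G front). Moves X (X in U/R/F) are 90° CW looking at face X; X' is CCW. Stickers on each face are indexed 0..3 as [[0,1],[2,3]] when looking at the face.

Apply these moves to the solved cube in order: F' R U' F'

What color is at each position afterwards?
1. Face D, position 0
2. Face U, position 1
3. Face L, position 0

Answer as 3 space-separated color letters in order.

Answer: B G R

Derivation:
After move 1 (F'): F=GGGG U=WWRR R=YRYR D=OOYY L=OWOW
After move 2 (R): R=YYRR U=WGRG F=GOGY D=OBYB B=RBWB
After move 3 (U'): U=GGWR F=OWGY R=GORR B=YYWB L=RBOW
After move 4 (F'): F=WYOG U=GGGR R=BOOR D=BWYB L=RROW
Query 1: D[0] = B
Query 2: U[1] = G
Query 3: L[0] = R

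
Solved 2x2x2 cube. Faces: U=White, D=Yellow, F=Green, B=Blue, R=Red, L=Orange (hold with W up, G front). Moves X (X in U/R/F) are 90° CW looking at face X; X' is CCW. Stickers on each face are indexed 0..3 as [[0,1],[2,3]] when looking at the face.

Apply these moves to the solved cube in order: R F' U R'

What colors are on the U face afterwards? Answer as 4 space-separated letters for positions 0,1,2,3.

Answer: R W R O

Derivation:
After move 1 (R): R=RRRR U=WGWG F=GYGY D=YBYB B=WBWB
After move 2 (F'): F=YYGG U=WGRR R=BRYR D=OOYB L=OGOW
After move 3 (U): U=RWRG F=BRGG R=WBYR B=OGWB L=YYOW
After move 4 (R'): R=BRWY U=RWRO F=BWGG D=ORYG B=BGOB
Query: U face = RWRO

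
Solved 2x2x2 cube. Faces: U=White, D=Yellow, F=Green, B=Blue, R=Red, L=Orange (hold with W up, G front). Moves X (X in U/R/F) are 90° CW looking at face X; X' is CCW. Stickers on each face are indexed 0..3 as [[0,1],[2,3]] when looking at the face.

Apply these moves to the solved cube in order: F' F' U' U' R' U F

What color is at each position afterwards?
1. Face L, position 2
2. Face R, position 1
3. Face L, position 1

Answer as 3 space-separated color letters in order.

Answer: O G W

Derivation:
After move 1 (F'): F=GGGG U=WWRR R=YRYR D=OOYY L=OWOW
After move 2 (F'): F=GGGG U=WWYY R=OROR D=WWYY L=OROR
After move 3 (U'): U=WYWY F=ORGG R=GGOR B=ORBB L=BBOR
After move 4 (U'): U=YYWW F=BBGG R=OROR B=GGBB L=OROR
After move 5 (R'): R=RROO U=YBWG F=BYGW D=WBYG B=YGWB
After move 6 (U): U=WYGB F=RRGW R=YGOO B=ORWB L=BYOR
After move 7 (F): F=GRWR U=WYRY R=GGBO D=OYYG L=BWOB
Query 1: L[2] = O
Query 2: R[1] = G
Query 3: L[1] = W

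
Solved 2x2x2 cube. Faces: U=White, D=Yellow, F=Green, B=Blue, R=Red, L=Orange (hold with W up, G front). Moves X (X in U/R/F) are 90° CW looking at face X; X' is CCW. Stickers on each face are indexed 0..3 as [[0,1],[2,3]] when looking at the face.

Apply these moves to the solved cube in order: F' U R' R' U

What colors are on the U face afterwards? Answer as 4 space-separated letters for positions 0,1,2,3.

After move 1 (F'): F=GGGG U=WWRR R=YRYR D=OOYY L=OWOW
After move 2 (U): U=RWRW F=YRGG R=BBYR B=OWBB L=GGOW
After move 3 (R'): R=BRBY U=RBRO F=YWGW D=ORYG B=YWOB
After move 4 (R'): R=RYBB U=RORY F=YBGO D=OWYW B=GWRB
After move 5 (U): U=RRYO F=RYGO R=GWBB B=GGRB L=YBOW
Query: U face = RRYO

Answer: R R Y O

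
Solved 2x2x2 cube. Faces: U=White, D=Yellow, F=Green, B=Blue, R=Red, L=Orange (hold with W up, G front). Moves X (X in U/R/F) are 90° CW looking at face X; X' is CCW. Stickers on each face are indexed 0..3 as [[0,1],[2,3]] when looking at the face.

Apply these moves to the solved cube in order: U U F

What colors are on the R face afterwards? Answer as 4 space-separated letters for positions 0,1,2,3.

Answer: W O W R

Derivation:
After move 1 (U): U=WWWW F=RRGG R=BBRR B=OOBB L=GGOO
After move 2 (U): U=WWWW F=BBGG R=OORR B=GGBB L=RROO
After move 3 (F): F=GBGB U=WWOR R=WOWR D=ROYY L=RYOY
Query: R face = WOWR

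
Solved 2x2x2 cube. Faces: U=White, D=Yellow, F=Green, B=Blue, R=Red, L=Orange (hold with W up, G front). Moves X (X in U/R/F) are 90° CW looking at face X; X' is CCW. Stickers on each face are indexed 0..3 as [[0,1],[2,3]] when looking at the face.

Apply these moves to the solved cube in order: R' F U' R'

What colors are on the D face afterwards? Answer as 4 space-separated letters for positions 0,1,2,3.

Answer: R Y Y W

Derivation:
After move 1 (R'): R=RRRR U=WBWB F=GWGW D=YGYG B=YBYB
After move 2 (F): F=GGWW U=WBOO R=WRBR D=RRYG L=OYOG
After move 3 (U'): U=BOWO F=OYWW R=GGBR B=WRYB L=YBOG
After move 4 (R'): R=GRGB U=BYWW F=OOWO D=RYYW B=GRRB
Query: D face = RYYW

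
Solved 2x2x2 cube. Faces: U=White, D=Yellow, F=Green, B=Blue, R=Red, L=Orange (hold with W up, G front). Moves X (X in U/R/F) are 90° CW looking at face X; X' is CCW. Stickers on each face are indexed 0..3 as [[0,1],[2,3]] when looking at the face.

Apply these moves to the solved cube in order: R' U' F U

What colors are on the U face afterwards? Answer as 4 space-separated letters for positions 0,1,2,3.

Answer: O B B B

Derivation:
After move 1 (R'): R=RRRR U=WBWB F=GWGW D=YGYG B=YBYB
After move 2 (U'): U=BBWW F=OOGW R=GWRR B=RRYB L=YBOO
After move 3 (F): F=GOWO U=BBOB R=WWWR D=RGYG L=YYOG
After move 4 (U): U=OBBB F=WWWO R=RRWR B=YYYB L=GOOG
Query: U face = OBBB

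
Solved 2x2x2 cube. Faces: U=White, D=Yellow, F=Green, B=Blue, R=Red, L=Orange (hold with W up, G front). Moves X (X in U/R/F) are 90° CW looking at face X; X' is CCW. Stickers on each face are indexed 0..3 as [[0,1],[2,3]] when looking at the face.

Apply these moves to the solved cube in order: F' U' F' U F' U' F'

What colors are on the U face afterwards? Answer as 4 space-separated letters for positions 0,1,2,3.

After move 1 (F'): F=GGGG U=WWRR R=YRYR D=OOYY L=OWOW
After move 2 (U'): U=WRWR F=OWGG R=GGYR B=YRBB L=BBOW
After move 3 (F'): F=WGOG U=WRGY R=OGOR D=BWYY L=BROW
After move 4 (U): U=GWYR F=OGOG R=YROR B=BRBB L=WGOW
After move 5 (F'): F=GGOO U=GWYO R=WRBR D=GWYY L=WROY
After move 6 (U'): U=WOGY F=WROO R=GGBR B=WRBB L=BROY
After move 7 (F'): F=ROWO U=WOGB R=WGGR D=RYYY L=BYOG
Query: U face = WOGB

Answer: W O G B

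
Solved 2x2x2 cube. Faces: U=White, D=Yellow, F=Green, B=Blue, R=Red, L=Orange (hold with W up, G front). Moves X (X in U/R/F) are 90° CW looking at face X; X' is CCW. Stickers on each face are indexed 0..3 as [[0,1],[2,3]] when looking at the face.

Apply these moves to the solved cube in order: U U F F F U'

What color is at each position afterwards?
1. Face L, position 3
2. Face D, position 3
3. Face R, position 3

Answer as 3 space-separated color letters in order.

Answer: W Y R

Derivation:
After move 1 (U): U=WWWW F=RRGG R=BBRR B=OOBB L=GGOO
After move 2 (U): U=WWWW F=BBGG R=OORR B=GGBB L=RROO
After move 3 (F): F=GBGB U=WWOR R=WOWR D=ROYY L=RYOY
After move 4 (F): F=GGBB U=WWYY R=OORR D=WWYY L=RROO
After move 5 (F): F=BGBG U=WWOR R=YOYR D=ROYY L=RWOW
After move 6 (U'): U=WRWO F=RWBG R=BGYR B=YOBB L=GGOW
Query 1: L[3] = W
Query 2: D[3] = Y
Query 3: R[3] = R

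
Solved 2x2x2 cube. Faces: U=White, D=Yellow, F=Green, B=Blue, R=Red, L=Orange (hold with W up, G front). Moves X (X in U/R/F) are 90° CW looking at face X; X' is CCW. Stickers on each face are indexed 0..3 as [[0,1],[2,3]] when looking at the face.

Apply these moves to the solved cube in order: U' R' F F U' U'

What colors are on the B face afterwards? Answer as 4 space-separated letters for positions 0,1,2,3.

Answer: W G Y B

Derivation:
After move 1 (U'): U=WWWW F=OOGG R=GGRR B=RRBB L=BBOO
After move 2 (R'): R=GRGR U=WBWR F=OWGW D=YOYG B=YRYB
After move 3 (F): F=GOWW U=WBOB R=WRRR D=GGYG L=BYOO
After move 4 (F): F=WGWO U=WBOY R=ORBR D=RWYG L=BGOG
After move 5 (U'): U=BYWO F=BGWO R=WGBR B=ORYB L=YROG
After move 6 (U'): U=YOBW F=YRWO R=BGBR B=WGYB L=OROG
Query: B face = WGYB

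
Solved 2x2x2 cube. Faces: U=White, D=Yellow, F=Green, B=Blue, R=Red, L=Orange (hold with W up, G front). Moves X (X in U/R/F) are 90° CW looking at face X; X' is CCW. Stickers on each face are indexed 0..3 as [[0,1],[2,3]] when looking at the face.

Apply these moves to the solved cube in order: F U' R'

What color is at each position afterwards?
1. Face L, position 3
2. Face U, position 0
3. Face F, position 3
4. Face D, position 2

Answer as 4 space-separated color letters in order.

After move 1 (F): F=GGGG U=WWOO R=WRWR D=RRYY L=OYOY
After move 2 (U'): U=WOWO F=OYGG R=GGWR B=WRBB L=BBOY
After move 3 (R'): R=GRGW U=WBWW F=OOGO D=RYYG B=YRRB
Query 1: L[3] = Y
Query 2: U[0] = W
Query 3: F[3] = O
Query 4: D[2] = Y

Answer: Y W O Y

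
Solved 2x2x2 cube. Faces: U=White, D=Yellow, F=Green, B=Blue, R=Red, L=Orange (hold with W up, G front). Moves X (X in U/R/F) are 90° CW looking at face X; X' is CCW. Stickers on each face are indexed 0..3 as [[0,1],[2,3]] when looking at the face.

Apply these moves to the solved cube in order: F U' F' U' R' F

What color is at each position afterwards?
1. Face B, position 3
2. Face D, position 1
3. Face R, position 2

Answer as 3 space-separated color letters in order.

Answer: B G R

Derivation:
After move 1 (F): F=GGGG U=WWOO R=WRWR D=RRYY L=OYOY
After move 2 (U'): U=WOWO F=OYGG R=GGWR B=WRBB L=BBOY
After move 3 (F'): F=YGOG U=WOGW R=RGRR D=BYYY L=BOOW
After move 4 (U'): U=OWWG F=BOOG R=YGRR B=RGBB L=WROW
After move 5 (R'): R=GRYR U=OBWR F=BWOG D=BOYG B=YGYB
After move 6 (F): F=OBGW U=OBWR R=WRRR D=YGYG L=WBOO
Query 1: B[3] = B
Query 2: D[1] = G
Query 3: R[2] = R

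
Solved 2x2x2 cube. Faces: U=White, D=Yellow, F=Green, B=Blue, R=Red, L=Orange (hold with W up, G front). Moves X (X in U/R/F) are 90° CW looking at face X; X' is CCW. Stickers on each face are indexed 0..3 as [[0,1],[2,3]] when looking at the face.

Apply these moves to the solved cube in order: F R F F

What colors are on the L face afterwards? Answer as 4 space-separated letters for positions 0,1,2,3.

Answer: O R O W

Derivation:
After move 1 (F): F=GGGG U=WWOO R=WRWR D=RRYY L=OYOY
After move 2 (R): R=WWRR U=WGOG F=GRGY D=RBYB B=OBWB
After move 3 (F): F=GGYR U=WGYY R=OWGR D=RWYB L=OROB
After move 4 (F): F=YGRG U=WGBR R=YWYR D=GOYB L=OROW
Query: L face = OROW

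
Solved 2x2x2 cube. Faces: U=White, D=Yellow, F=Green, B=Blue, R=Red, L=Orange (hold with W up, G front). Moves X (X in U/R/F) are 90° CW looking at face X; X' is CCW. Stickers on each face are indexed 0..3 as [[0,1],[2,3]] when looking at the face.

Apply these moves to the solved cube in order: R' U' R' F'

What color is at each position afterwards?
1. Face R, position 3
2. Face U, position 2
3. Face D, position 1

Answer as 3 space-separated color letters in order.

After move 1 (R'): R=RRRR U=WBWB F=GWGW D=YGYG B=YBYB
After move 2 (U'): U=BBWW F=OOGW R=GWRR B=RRYB L=YBOO
After move 3 (R'): R=WRGR U=BYWR F=OBGW D=YOYW B=GRGB
After move 4 (F'): F=BWOG U=BYWG R=ORYR D=BOYW L=YROW
Query 1: R[3] = R
Query 2: U[2] = W
Query 3: D[1] = O

Answer: R W O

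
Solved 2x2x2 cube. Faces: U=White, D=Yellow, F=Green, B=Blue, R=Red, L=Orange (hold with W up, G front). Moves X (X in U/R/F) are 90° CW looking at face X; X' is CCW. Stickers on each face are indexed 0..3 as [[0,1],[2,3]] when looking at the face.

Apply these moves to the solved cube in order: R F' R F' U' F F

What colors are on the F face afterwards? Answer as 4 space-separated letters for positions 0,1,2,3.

After move 1 (R): R=RRRR U=WGWG F=GYGY D=YBYB B=WBWB
After move 2 (F'): F=YYGG U=WGRR R=BRYR D=OOYB L=OGOW
After move 3 (R): R=YBRR U=WYRG F=YOGB D=OWYW B=RBGB
After move 4 (F'): F=OBYG U=WYYR R=WBOR D=GWYW L=OGOR
After move 5 (U'): U=YRWY F=OGYG R=OBOR B=WBGB L=RBOR
After move 6 (F): F=YOGG U=YRRB R=WBYR D=OOYW L=RGOW
After move 7 (F): F=GYGO U=YRWG R=RBBR D=YWYW L=ROOO
Query: F face = GYGO

Answer: G Y G O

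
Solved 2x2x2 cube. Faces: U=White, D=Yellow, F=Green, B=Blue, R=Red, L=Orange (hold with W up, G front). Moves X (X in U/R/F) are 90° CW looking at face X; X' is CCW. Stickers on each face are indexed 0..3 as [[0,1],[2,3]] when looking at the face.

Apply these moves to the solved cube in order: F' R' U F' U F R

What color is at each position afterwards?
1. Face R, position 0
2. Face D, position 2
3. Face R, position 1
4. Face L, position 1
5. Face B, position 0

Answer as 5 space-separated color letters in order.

After move 1 (F'): F=GGGG U=WWRR R=YRYR D=OOYY L=OWOW
After move 2 (R'): R=RRYY U=WBRB F=GWGR D=OGYG B=YBOB
After move 3 (U): U=RWBB F=RRGR R=YBYY B=OWOB L=GWOW
After move 4 (F'): F=RRRG U=RWYY R=GBOY D=WWYG L=GBOB
After move 5 (U): U=YRYW F=GBRG R=OWOY B=GBOB L=RROB
After move 6 (F): F=RGGB U=YRBR R=YWWY D=OOYG L=RWOW
After move 7 (R): R=WYYW U=YGBB F=ROGG D=OOYG B=RBRB
Query 1: R[0] = W
Query 2: D[2] = Y
Query 3: R[1] = Y
Query 4: L[1] = W
Query 5: B[0] = R

Answer: W Y Y W R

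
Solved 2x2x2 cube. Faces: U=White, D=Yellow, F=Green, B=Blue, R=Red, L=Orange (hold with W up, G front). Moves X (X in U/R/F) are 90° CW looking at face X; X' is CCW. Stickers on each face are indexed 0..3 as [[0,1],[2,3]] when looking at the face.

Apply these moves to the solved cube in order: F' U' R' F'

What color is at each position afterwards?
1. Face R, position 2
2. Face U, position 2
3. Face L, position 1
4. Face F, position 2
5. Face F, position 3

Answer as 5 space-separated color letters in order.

Answer: O G Y O G

Derivation:
After move 1 (F'): F=GGGG U=WWRR R=YRYR D=OOYY L=OWOW
After move 2 (U'): U=WRWR F=OWGG R=GGYR B=YRBB L=BBOW
After move 3 (R'): R=GRGY U=WBWY F=ORGR D=OWYG B=YROB
After move 4 (F'): F=RROG U=WBGG R=WROY D=BWYG L=BYOW
Query 1: R[2] = O
Query 2: U[2] = G
Query 3: L[1] = Y
Query 4: F[2] = O
Query 5: F[3] = G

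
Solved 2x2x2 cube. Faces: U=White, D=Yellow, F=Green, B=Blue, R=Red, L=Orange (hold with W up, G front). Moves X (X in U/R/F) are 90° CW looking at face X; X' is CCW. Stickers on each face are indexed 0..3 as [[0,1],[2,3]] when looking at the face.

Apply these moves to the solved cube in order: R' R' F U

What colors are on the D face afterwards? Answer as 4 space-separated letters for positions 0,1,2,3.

Answer: R R Y W

Derivation:
After move 1 (R'): R=RRRR U=WBWB F=GWGW D=YGYG B=YBYB
After move 2 (R'): R=RRRR U=WYWY F=GBGB D=YWYW B=GBGB
After move 3 (F): F=GGBB U=WYOO R=WRYR D=RRYW L=OYOW
After move 4 (U): U=OWOY F=WRBB R=GBYR B=OYGB L=GGOW
Query: D face = RRYW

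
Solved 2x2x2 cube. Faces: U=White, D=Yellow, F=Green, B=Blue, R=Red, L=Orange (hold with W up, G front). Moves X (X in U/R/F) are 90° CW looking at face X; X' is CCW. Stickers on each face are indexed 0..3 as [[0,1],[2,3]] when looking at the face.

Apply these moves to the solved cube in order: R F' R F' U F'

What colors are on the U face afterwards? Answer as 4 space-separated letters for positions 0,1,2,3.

Answer: Y W R O

Derivation:
After move 1 (R): R=RRRR U=WGWG F=GYGY D=YBYB B=WBWB
After move 2 (F'): F=YYGG U=WGRR R=BRYR D=OOYB L=OGOW
After move 3 (R): R=YBRR U=WYRG F=YOGB D=OWYW B=RBGB
After move 4 (F'): F=OBYG U=WYYR R=WBOR D=GWYW L=OGOR
After move 5 (U): U=YWRY F=WBYG R=RBOR B=OGGB L=OBOR
After move 6 (F'): F=BGWY U=YWRO R=WBGR D=BRYW L=OYOR
Query: U face = YWRO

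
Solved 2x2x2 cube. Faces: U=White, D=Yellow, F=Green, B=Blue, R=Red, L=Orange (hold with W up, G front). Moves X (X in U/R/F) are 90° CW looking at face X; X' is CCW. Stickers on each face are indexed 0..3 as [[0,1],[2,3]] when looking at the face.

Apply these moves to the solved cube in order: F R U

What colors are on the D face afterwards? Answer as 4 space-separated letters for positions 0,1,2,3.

Answer: R B Y B

Derivation:
After move 1 (F): F=GGGG U=WWOO R=WRWR D=RRYY L=OYOY
After move 2 (R): R=WWRR U=WGOG F=GRGY D=RBYB B=OBWB
After move 3 (U): U=OWGG F=WWGY R=OBRR B=OYWB L=GROY
Query: D face = RBYB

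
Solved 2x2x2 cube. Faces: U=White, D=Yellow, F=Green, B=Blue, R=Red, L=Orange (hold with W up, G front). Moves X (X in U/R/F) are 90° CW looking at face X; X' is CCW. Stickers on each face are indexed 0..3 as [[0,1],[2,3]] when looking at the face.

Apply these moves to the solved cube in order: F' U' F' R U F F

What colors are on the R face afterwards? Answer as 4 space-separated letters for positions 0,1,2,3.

After move 1 (F'): F=GGGG U=WWRR R=YRYR D=OOYY L=OWOW
After move 2 (U'): U=WRWR F=OWGG R=GGYR B=YRBB L=BBOW
After move 3 (F'): F=WGOG U=WRGY R=OGOR D=BWYY L=BROW
After move 4 (R): R=OORG U=WGGG F=WWOY D=BBYY B=YRRB
After move 5 (U): U=GWGG F=OOOY R=YRRG B=BRRB L=WWOW
After move 6 (F): F=OOYO U=GWWW R=GRGG D=RYYY L=WBOB
After move 7 (F): F=YOOO U=GWBB R=WRWG D=GGYY L=WROY
Query: R face = WRWG

Answer: W R W G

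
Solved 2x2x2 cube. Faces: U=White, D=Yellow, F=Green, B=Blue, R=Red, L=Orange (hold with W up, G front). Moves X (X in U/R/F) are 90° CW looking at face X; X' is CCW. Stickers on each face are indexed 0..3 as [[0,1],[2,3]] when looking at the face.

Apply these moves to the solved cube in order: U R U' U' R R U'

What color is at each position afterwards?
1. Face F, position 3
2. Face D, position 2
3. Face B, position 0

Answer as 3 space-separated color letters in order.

After move 1 (U): U=WWWW F=RRGG R=BBRR B=OOBB L=GGOO
After move 2 (R): R=RBRB U=WRWG F=RYGY D=YBYO B=WOWB
After move 3 (U'): U=RGWW F=GGGY R=RYRB B=RBWB L=WOOO
After move 4 (U'): U=GWRW F=WOGY R=GGRB B=RYWB L=RBOO
After move 5 (R): R=RGBG U=GORY F=WBGO D=YWYR B=WYWB
After move 6 (R): R=BRGG U=GBRO F=WWGR D=YWYW B=YYOB
After move 7 (U'): U=BOGR F=RBGR R=WWGG B=BROB L=YYOO
Query 1: F[3] = R
Query 2: D[2] = Y
Query 3: B[0] = B

Answer: R Y B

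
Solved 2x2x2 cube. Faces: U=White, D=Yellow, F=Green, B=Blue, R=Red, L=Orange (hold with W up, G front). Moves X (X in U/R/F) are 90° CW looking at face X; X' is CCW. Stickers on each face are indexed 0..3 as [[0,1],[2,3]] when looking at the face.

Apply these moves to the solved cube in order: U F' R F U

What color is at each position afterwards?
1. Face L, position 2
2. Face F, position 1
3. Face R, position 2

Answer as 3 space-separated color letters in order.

After move 1 (U): U=WWWW F=RRGG R=BBRR B=OOBB L=GGOO
After move 2 (F'): F=RGRG U=WWBR R=YBYR D=GOYY L=GWOW
After move 3 (R): R=YYRB U=WGBG F=RORY D=GBYO B=ROWB
After move 4 (F): F=RRYO U=WGWW R=BYGB D=RYYO L=GGOB
After move 5 (U): U=WWWG F=BYYO R=ROGB B=GGWB L=RROB
Query 1: L[2] = O
Query 2: F[1] = Y
Query 3: R[2] = G

Answer: O Y G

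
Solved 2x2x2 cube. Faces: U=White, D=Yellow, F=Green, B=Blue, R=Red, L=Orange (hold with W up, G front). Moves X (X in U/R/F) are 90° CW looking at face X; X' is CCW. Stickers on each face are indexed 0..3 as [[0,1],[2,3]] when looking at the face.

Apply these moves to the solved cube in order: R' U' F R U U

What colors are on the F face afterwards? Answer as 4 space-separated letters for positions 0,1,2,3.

After move 1 (R'): R=RRRR U=WBWB F=GWGW D=YGYG B=YBYB
After move 2 (U'): U=BBWW F=OOGW R=GWRR B=RRYB L=YBOO
After move 3 (F): F=GOWO U=BBOB R=WWWR D=RGYG L=YYOG
After move 4 (R): R=WWRW U=BOOO F=GGWG D=RYYR B=BRBB
After move 5 (U): U=OBOO F=WWWG R=BRRW B=YYBB L=GGOG
After move 6 (U): U=OOOB F=BRWG R=YYRW B=GGBB L=WWOG
Query: F face = BRWG

Answer: B R W G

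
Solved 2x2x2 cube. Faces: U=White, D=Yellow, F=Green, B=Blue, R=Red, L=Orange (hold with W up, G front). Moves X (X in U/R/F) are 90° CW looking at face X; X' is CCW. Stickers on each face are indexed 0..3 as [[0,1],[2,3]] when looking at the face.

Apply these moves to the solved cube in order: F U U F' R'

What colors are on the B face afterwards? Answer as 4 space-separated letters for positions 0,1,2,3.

After move 1 (F): F=GGGG U=WWOO R=WRWR D=RRYY L=OYOY
After move 2 (U): U=OWOW F=WRGG R=BBWR B=OYBB L=GGOY
After move 3 (U): U=OOWW F=BBGG R=OYWR B=GGBB L=WROY
After move 4 (F'): F=BGBG U=OOOW R=RYRR D=RYYY L=WWOW
After move 5 (R'): R=YRRR U=OBOG F=BOBW D=RGYG B=YGYB
Query: B face = YGYB

Answer: Y G Y B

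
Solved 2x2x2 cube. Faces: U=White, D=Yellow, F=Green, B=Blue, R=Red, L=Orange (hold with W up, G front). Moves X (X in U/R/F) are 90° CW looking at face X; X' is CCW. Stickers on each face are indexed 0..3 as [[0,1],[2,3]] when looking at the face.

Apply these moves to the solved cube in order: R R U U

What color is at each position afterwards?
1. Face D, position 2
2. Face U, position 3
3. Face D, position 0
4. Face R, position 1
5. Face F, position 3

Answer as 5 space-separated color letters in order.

Answer: Y W Y O B

Derivation:
After move 1 (R): R=RRRR U=WGWG F=GYGY D=YBYB B=WBWB
After move 2 (R): R=RRRR U=WYWY F=GBGB D=YWYW B=GBGB
After move 3 (U): U=WWYY F=RRGB R=GBRR B=OOGB L=GBOO
After move 4 (U): U=YWYW F=GBGB R=OORR B=GBGB L=RROO
Query 1: D[2] = Y
Query 2: U[3] = W
Query 3: D[0] = Y
Query 4: R[1] = O
Query 5: F[3] = B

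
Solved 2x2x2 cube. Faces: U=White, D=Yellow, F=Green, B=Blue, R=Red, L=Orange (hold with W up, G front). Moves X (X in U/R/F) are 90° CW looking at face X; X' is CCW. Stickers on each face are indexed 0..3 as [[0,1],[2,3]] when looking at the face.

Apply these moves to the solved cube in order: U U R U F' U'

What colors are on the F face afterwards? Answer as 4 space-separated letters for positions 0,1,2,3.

Answer: B B R G

Derivation:
After move 1 (U): U=WWWW F=RRGG R=BBRR B=OOBB L=GGOO
After move 2 (U): U=WWWW F=BBGG R=OORR B=GGBB L=RROO
After move 3 (R): R=RORO U=WBWG F=BYGY D=YBYG B=WGWB
After move 4 (U): U=WWGB F=ROGY R=WGRO B=RRWB L=BYOO
After move 5 (F'): F=OYRG U=WWWR R=BGYO D=YOYG L=BBOG
After move 6 (U'): U=WRWW F=BBRG R=OYYO B=BGWB L=RROG
Query: F face = BBRG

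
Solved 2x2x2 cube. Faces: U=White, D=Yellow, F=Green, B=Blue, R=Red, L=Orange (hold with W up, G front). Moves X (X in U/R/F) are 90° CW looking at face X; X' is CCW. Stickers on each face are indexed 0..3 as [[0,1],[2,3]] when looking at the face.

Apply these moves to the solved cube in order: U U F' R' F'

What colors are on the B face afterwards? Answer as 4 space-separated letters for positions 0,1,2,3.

After move 1 (U): U=WWWW F=RRGG R=BBRR B=OOBB L=GGOO
After move 2 (U): U=WWWW F=BBGG R=OORR B=GGBB L=RROO
After move 3 (F'): F=BGBG U=WWOR R=YOYR D=ROYY L=RWOW
After move 4 (R'): R=ORYY U=WBOG F=BWBR D=RGYG B=YGOB
After move 5 (F'): F=WRBB U=WBOY R=GRRY D=WWYG L=RGOO
Query: B face = YGOB

Answer: Y G O B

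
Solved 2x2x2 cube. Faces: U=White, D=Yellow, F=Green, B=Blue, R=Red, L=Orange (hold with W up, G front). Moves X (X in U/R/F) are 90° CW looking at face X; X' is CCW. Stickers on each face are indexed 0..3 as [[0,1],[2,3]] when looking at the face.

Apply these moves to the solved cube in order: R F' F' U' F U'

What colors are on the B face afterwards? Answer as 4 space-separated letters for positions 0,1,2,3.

After move 1 (R): R=RRRR U=WGWG F=GYGY D=YBYB B=WBWB
After move 2 (F'): F=YYGG U=WGRR R=BRYR D=OOYB L=OGOW
After move 3 (F'): F=YGYG U=WGBY R=OROR D=GWYB L=OROR
After move 4 (U'): U=GYWB F=ORYG R=YGOR B=ORWB L=WBOR
After move 5 (F): F=YOGR U=GYRB R=WGBR D=OYYB L=WGOW
After move 6 (U'): U=YBGR F=WGGR R=YOBR B=WGWB L=OROW
Query: B face = WGWB

Answer: W G W B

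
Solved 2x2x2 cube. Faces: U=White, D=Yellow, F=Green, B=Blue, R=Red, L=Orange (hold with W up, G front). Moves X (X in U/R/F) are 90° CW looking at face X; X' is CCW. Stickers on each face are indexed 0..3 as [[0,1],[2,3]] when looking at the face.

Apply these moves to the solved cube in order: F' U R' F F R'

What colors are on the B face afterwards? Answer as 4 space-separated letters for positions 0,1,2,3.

After move 1 (F'): F=GGGG U=WWRR R=YRYR D=OOYY L=OWOW
After move 2 (U): U=RWRW F=YRGG R=BBYR B=OWBB L=GGOW
After move 3 (R'): R=BRBY U=RBRO F=YWGW D=ORYG B=YWOB
After move 4 (F): F=GYWW U=RBWG R=RROY D=BBYG L=GOOR
After move 5 (F): F=WGWY U=RBRO R=WRGY D=ORYG L=GBOB
After move 6 (R'): R=RYWG U=RORY F=WBWO D=OGYY B=GWRB
Query: B face = GWRB

Answer: G W R B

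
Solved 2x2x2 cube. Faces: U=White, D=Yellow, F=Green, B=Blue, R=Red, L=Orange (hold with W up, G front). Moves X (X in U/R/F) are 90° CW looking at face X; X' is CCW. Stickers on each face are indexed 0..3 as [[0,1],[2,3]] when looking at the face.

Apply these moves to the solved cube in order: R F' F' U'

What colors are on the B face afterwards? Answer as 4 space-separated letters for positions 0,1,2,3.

After move 1 (R): R=RRRR U=WGWG F=GYGY D=YBYB B=WBWB
After move 2 (F'): F=YYGG U=WGRR R=BRYR D=OOYB L=OGOW
After move 3 (F'): F=YGYG U=WGBY R=OROR D=GWYB L=OROR
After move 4 (U'): U=GYWB F=ORYG R=YGOR B=ORWB L=WBOR
Query: B face = ORWB

Answer: O R W B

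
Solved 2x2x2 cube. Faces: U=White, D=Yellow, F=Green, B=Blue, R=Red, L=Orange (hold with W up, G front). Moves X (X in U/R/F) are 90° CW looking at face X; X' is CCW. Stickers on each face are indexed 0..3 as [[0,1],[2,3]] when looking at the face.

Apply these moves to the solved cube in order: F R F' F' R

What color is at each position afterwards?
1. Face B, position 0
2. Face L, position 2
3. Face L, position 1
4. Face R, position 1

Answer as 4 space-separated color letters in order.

After move 1 (F): F=GGGG U=WWOO R=WRWR D=RRYY L=OYOY
After move 2 (R): R=WWRR U=WGOG F=GRGY D=RBYB B=OBWB
After move 3 (F'): F=RYGG U=WGWR R=BWRR D=YYYB L=OGOO
After move 4 (F'): F=YGRG U=WGBR R=YWYR D=GOYB L=OROW
After move 5 (R): R=YYRW U=WGBG F=YORB D=GWYO B=RBGB
Query 1: B[0] = R
Query 2: L[2] = O
Query 3: L[1] = R
Query 4: R[1] = Y

Answer: R O R Y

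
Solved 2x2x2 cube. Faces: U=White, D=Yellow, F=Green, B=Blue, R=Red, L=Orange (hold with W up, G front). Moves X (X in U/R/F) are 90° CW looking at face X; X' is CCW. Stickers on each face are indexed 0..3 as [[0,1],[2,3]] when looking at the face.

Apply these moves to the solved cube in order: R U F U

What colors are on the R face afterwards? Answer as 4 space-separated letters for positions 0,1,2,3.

Answer: O O G R

Derivation:
After move 1 (R): R=RRRR U=WGWG F=GYGY D=YBYB B=WBWB
After move 2 (U): U=WWGG F=RRGY R=WBRR B=OOWB L=GYOO
After move 3 (F): F=GRYR U=WWOY R=GBGR D=RWYB L=GYOB
After move 4 (U): U=OWYW F=GBYR R=OOGR B=GYWB L=GROB
Query: R face = OOGR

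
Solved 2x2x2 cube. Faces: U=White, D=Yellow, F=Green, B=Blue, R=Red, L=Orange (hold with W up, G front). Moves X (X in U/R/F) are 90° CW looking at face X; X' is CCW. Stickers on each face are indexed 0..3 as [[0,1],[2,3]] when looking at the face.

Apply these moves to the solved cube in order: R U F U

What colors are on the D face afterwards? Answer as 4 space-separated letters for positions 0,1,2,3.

Answer: R W Y B

Derivation:
After move 1 (R): R=RRRR U=WGWG F=GYGY D=YBYB B=WBWB
After move 2 (U): U=WWGG F=RRGY R=WBRR B=OOWB L=GYOO
After move 3 (F): F=GRYR U=WWOY R=GBGR D=RWYB L=GYOB
After move 4 (U): U=OWYW F=GBYR R=OOGR B=GYWB L=GROB
Query: D face = RWYB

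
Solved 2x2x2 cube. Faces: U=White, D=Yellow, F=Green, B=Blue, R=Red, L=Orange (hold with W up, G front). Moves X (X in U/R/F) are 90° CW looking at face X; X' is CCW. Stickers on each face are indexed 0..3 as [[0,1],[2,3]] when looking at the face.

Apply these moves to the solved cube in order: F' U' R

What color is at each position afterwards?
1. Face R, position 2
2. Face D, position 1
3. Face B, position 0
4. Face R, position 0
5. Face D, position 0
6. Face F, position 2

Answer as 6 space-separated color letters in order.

Answer: R B R Y O G

Derivation:
After move 1 (F'): F=GGGG U=WWRR R=YRYR D=OOYY L=OWOW
After move 2 (U'): U=WRWR F=OWGG R=GGYR B=YRBB L=BBOW
After move 3 (R): R=YGRG U=WWWG F=OOGY D=OBYY B=RRRB
Query 1: R[2] = R
Query 2: D[1] = B
Query 3: B[0] = R
Query 4: R[0] = Y
Query 5: D[0] = O
Query 6: F[2] = G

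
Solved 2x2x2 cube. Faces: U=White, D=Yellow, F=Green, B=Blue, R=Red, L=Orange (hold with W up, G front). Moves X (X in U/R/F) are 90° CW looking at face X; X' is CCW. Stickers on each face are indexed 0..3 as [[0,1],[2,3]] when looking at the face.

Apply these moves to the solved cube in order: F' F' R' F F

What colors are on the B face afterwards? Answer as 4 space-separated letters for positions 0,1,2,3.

After move 1 (F'): F=GGGG U=WWRR R=YRYR D=OOYY L=OWOW
After move 2 (F'): F=GGGG U=WWYY R=OROR D=WWYY L=OROR
After move 3 (R'): R=RROO U=WBYB F=GWGY D=WGYG B=YBWB
After move 4 (F): F=GGYW U=WBRR R=YRBO D=ORYG L=OWOG
After move 5 (F): F=YGWG U=WBGW R=RRRO D=BYYG L=OOOR
Query: B face = YBWB

Answer: Y B W B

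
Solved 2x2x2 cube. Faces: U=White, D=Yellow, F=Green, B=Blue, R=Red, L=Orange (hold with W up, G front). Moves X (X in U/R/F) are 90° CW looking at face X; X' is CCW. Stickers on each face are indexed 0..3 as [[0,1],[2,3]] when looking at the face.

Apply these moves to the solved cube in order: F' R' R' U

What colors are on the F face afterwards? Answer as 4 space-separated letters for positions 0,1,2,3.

After move 1 (F'): F=GGGG U=WWRR R=YRYR D=OOYY L=OWOW
After move 2 (R'): R=RRYY U=WBRB F=GWGR D=OGYG B=YBOB
After move 3 (R'): R=RYRY U=WORY F=GBGB D=OWYR B=GBGB
After move 4 (U): U=RWYO F=RYGB R=GBRY B=OWGB L=GBOW
Query: F face = RYGB

Answer: R Y G B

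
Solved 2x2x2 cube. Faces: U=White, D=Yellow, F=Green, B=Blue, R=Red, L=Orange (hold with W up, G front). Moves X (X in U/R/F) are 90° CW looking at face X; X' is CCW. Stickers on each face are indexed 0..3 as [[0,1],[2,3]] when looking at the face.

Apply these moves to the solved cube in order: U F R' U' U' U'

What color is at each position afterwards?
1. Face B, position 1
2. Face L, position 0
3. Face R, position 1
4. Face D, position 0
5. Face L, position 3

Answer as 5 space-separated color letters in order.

After move 1 (U): U=WWWW F=RRGG R=BBRR B=OOBB L=GGOO
After move 2 (F): F=GRGR U=WWOG R=WBWR D=RBYY L=GYOY
After move 3 (R'): R=BRWW U=WBOO F=GWGG D=RRYR B=YOBB
After move 4 (U'): U=BOWO F=GYGG R=GWWW B=BRBB L=YOOY
After move 5 (U'): U=OOBW F=YOGG R=GYWW B=GWBB L=BROY
After move 6 (U'): U=OWOB F=BRGG R=YOWW B=GYBB L=GWOY
Query 1: B[1] = Y
Query 2: L[0] = G
Query 3: R[1] = O
Query 4: D[0] = R
Query 5: L[3] = Y

Answer: Y G O R Y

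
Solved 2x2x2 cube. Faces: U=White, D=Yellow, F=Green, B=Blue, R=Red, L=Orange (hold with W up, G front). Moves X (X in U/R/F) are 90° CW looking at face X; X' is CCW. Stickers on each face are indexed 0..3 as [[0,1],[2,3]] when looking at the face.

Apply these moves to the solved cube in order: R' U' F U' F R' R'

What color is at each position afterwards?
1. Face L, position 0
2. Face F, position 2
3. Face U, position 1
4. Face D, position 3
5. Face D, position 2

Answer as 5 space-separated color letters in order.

Answer: R O G R Y

Derivation:
After move 1 (R'): R=RRRR U=WBWB F=GWGW D=YGYG B=YBYB
After move 2 (U'): U=BBWW F=OOGW R=GWRR B=RRYB L=YBOO
After move 3 (F): F=GOWO U=BBOB R=WWWR D=RGYG L=YYOG
After move 4 (U'): U=BBBO F=YYWO R=GOWR B=WWYB L=RROG
After move 5 (F): F=WYOY U=BBGR R=BOOR D=WGYG L=RROG
After move 6 (R'): R=ORBO U=BYGW F=WBOR D=WYYY B=GWGB
After move 7 (R'): R=ROOB U=BGGG F=WYOW D=WBYR B=YWYB
Query 1: L[0] = R
Query 2: F[2] = O
Query 3: U[1] = G
Query 4: D[3] = R
Query 5: D[2] = Y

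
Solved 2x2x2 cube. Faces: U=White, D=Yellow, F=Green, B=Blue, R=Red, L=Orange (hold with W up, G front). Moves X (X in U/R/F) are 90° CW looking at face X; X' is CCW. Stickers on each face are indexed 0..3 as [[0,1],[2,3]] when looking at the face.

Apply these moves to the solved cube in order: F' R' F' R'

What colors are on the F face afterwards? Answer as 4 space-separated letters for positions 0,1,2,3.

After move 1 (F'): F=GGGG U=WWRR R=YRYR D=OOYY L=OWOW
After move 2 (R'): R=RRYY U=WBRB F=GWGR D=OGYG B=YBOB
After move 3 (F'): F=WRGG U=WBRY R=GROY D=WWYG L=OBOR
After move 4 (R'): R=RYGO U=WORY F=WBGY D=WRYG B=GBWB
Query: F face = WBGY

Answer: W B G Y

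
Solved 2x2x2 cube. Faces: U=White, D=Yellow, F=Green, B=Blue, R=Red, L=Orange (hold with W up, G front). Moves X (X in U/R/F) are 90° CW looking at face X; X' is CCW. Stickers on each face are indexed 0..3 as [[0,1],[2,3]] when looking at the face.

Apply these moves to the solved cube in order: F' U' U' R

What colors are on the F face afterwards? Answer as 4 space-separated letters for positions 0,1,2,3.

After move 1 (F'): F=GGGG U=WWRR R=YRYR D=OOYY L=OWOW
After move 2 (U'): U=WRWR F=OWGG R=GGYR B=YRBB L=BBOW
After move 3 (U'): U=RRWW F=BBGG R=OWYR B=GGBB L=YROW
After move 4 (R): R=YORW U=RBWG F=BOGY D=OBYG B=WGRB
Query: F face = BOGY

Answer: B O G Y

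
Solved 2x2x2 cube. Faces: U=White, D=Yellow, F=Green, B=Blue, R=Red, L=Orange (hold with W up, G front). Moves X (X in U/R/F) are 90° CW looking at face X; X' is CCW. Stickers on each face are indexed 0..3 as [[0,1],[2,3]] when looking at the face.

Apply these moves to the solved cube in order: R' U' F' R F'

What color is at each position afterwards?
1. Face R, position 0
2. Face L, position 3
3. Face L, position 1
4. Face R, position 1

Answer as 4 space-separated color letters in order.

Answer: Y G G G

Derivation:
After move 1 (R'): R=RRRR U=WBWB F=GWGW D=YGYG B=YBYB
After move 2 (U'): U=BBWW F=OOGW R=GWRR B=RRYB L=YBOO
After move 3 (F'): F=OWOG U=BBGR R=GWYR D=BOYG L=YWOW
After move 4 (R): R=YGRW U=BWGG F=OOOG D=BYYR B=RRBB
After move 5 (F'): F=OGOO U=BWYR R=YGBW D=WWYR L=YGOG
Query 1: R[0] = Y
Query 2: L[3] = G
Query 3: L[1] = G
Query 4: R[1] = G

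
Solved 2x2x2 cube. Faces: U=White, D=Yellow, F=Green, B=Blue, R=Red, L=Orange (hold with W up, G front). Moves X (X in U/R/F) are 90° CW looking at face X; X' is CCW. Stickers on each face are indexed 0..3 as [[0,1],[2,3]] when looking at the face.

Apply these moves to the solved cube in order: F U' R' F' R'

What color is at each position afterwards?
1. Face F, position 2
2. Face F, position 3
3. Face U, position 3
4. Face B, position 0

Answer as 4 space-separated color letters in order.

After move 1 (F): F=GGGG U=WWOO R=WRWR D=RRYY L=OYOY
After move 2 (U'): U=WOWO F=OYGG R=GGWR B=WRBB L=BBOY
After move 3 (R'): R=GRGW U=WBWW F=OOGO D=RYYG B=YRRB
After move 4 (F'): F=OOOG U=WBGG R=YRRW D=BYYG L=BWOW
After move 5 (R'): R=RWYR U=WRGY F=OBOG D=BOYG B=GRYB
Query 1: F[2] = O
Query 2: F[3] = G
Query 3: U[3] = Y
Query 4: B[0] = G

Answer: O G Y G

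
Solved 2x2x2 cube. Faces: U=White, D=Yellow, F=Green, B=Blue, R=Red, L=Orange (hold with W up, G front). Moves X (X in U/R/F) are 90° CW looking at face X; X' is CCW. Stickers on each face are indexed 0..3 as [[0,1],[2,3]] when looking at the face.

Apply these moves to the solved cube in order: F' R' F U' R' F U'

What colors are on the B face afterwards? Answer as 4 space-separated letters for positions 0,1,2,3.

After move 1 (F'): F=GGGG U=WWRR R=YRYR D=OOYY L=OWOW
After move 2 (R'): R=RRYY U=WBRB F=GWGR D=OGYG B=YBOB
After move 3 (F): F=GGRW U=WBWW R=RRBY D=YRYG L=OOOG
After move 4 (U'): U=BWWW F=OORW R=GGBY B=RROB L=YBOG
After move 5 (R'): R=GYGB U=BOWR F=OWRW D=YOYW B=GRRB
After move 6 (F): F=ROWW U=BOGB R=WYRB D=GGYW L=YYOO
After move 7 (U'): U=OBBG F=YYWW R=RORB B=WYRB L=GROO
Query: B face = WYRB

Answer: W Y R B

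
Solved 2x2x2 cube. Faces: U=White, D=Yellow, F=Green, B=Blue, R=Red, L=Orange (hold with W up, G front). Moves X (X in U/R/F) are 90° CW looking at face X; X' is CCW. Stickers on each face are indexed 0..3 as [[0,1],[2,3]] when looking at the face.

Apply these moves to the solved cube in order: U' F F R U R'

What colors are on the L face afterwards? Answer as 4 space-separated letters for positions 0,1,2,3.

After move 1 (U'): U=WWWW F=OOGG R=GGRR B=RRBB L=BBOO
After move 2 (F): F=GOGO U=WWOB R=WGWR D=RGYY L=BYOY
After move 3 (F): F=GGOO U=WWYY R=OGBR D=WWYY L=BROG
After move 4 (R): R=BORG U=WGYO F=GWOY D=WBYR B=YRWB
After move 5 (U): U=YWOG F=BOOY R=YRRG B=BRWB L=GWOG
After move 6 (R'): R=RGYR U=YWOB F=BWOG D=WOYY B=RRBB
Query: L face = GWOG

Answer: G W O G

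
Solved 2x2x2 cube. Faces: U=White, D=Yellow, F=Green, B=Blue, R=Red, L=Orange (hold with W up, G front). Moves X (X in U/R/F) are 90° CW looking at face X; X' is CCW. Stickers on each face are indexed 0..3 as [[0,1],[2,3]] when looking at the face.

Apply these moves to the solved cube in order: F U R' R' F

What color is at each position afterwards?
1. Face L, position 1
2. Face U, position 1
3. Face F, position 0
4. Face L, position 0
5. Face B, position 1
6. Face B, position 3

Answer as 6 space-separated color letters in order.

After move 1 (F): F=GGGG U=WWOO R=WRWR D=RRYY L=OYOY
After move 2 (U): U=OWOW F=WRGG R=BBWR B=OYBB L=GGOY
After move 3 (R'): R=BRBW U=OBOO F=WWGW D=RRYG B=YYRB
After move 4 (R'): R=RWBB U=OROY F=WBGO D=RWYW B=GYRB
After move 5 (F): F=GWOB U=ORYG R=OWYB D=BRYW L=GROW
Query 1: L[1] = R
Query 2: U[1] = R
Query 3: F[0] = G
Query 4: L[0] = G
Query 5: B[1] = Y
Query 6: B[3] = B

Answer: R R G G Y B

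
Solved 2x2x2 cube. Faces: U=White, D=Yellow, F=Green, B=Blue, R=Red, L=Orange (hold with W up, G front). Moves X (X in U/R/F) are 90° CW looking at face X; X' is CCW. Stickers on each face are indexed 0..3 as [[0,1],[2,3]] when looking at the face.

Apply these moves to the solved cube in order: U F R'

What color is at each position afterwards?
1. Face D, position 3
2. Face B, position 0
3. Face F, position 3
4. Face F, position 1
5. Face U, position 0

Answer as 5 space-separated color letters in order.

After move 1 (U): U=WWWW F=RRGG R=BBRR B=OOBB L=GGOO
After move 2 (F): F=GRGR U=WWOG R=WBWR D=RBYY L=GYOY
After move 3 (R'): R=BRWW U=WBOO F=GWGG D=RRYR B=YOBB
Query 1: D[3] = R
Query 2: B[0] = Y
Query 3: F[3] = G
Query 4: F[1] = W
Query 5: U[0] = W

Answer: R Y G W W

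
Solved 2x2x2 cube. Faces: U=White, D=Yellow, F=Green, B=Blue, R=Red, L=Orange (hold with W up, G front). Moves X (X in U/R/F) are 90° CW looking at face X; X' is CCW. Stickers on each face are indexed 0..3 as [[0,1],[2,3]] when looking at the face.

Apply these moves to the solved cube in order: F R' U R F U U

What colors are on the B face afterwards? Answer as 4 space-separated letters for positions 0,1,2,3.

Answer: G R W B

Derivation:
After move 1 (F): F=GGGG U=WWOO R=WRWR D=RRYY L=OYOY
After move 2 (R'): R=RRWW U=WBOB F=GWGO D=RGYG B=YBRB
After move 3 (U): U=OWBB F=RRGO R=YBWW B=OYRB L=GWOY
After move 4 (R): R=WYWB U=ORBO F=RGGG D=RRYO B=BYWB
After move 5 (F): F=GRGG U=ORYW R=BYOB D=WWYO L=GROR
After move 6 (U): U=YOWR F=BYGG R=BYOB B=GRWB L=GROR
After move 7 (U): U=WYRO F=BYGG R=GROB B=GRWB L=BYOR
Query: B face = GRWB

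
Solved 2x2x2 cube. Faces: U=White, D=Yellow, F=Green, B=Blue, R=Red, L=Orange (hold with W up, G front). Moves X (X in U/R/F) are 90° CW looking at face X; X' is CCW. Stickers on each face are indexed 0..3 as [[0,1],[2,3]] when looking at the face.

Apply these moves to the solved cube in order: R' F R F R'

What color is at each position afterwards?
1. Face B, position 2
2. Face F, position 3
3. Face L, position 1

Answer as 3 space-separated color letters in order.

After move 1 (R'): R=RRRR U=WBWB F=GWGW D=YGYG B=YBYB
After move 2 (F): F=GGWW U=WBOO R=WRBR D=RRYG L=OYOG
After move 3 (R): R=BWRR U=WGOW F=GRWG D=RYYY B=OBBB
After move 4 (F): F=WGGR U=WGGY R=OWWR D=RBYY L=OROY
After move 5 (R'): R=WROW U=WBGO F=WGGY D=RGYR B=YBBB
Query 1: B[2] = B
Query 2: F[3] = Y
Query 3: L[1] = R

Answer: B Y R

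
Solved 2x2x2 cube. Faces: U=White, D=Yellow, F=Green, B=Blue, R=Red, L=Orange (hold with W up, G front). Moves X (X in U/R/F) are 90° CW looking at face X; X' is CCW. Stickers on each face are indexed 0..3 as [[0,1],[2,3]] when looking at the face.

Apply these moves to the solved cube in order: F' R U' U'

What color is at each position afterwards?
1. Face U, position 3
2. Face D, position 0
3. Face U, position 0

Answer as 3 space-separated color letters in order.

Answer: W O G

Derivation:
After move 1 (F'): F=GGGG U=WWRR R=YRYR D=OOYY L=OWOW
After move 2 (R): R=YYRR U=WGRG F=GOGY D=OBYB B=RBWB
After move 3 (U'): U=GGWR F=OWGY R=GORR B=YYWB L=RBOW
After move 4 (U'): U=GRGW F=RBGY R=OWRR B=GOWB L=YYOW
Query 1: U[3] = W
Query 2: D[0] = O
Query 3: U[0] = G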